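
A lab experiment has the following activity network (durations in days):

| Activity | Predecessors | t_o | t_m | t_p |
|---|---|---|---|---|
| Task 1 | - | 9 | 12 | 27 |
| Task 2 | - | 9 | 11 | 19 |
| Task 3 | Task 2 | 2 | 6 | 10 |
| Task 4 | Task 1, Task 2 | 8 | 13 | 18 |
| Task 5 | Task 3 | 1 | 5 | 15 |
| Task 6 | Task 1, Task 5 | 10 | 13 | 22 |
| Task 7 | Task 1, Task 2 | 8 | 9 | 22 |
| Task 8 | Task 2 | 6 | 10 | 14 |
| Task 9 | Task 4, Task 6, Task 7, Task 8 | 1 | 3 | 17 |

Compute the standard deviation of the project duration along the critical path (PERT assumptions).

4.59 days

te_Task 1 = (9 + 4·12 + 27)/6 = 84/6 = 14; σ²_Task 1 = ((27−9)/6)² = 9.000
te_Task 2 = (9 + 4·11 + 19)/6 = 72/6 = 12; σ²_Task 2 = ((19−9)/6)² = 2.778
te_Task 3 = (2 + 4·6 + 10)/6 = 36/6 = 6; σ²_Task 3 = ((10−2)/6)² = 1.778
te_Task 4 = (8 + 4·13 + 18)/6 = 78/6 = 13; σ²_Task 4 = ((18−8)/6)² = 2.778
te_Task 5 = (1 + 4·5 + 15)/6 = 36/6 = 6; σ²_Task 5 = ((15−1)/6)² = 5.444
te_Task 6 = (10 + 4·13 + 22)/6 = 84/6 = 14; σ²_Task 6 = ((22−10)/6)² = 4.000
te_Task 7 = (8 + 4·9 + 22)/6 = 66/6 = 11; σ²_Task 7 = ((22−8)/6)² = 5.444
te_Task 8 = (6 + 4·10 + 14)/6 = 60/6 = 10; σ²_Task 8 = ((14−6)/6)² = 1.778
te_Task 9 = (1 + 4·3 + 17)/6 = 30/6 = 5; σ²_Task 9 = ((17−1)/6)² = 7.111

Forward pass:
ES_Task 1 = 0; EF_Task 1 = 14
ES_Task 2 = 0; EF_Task 2 = 12
ES_Task 3 = 12; EF_Task 3 = 12+6 = 18
ES_Task 4 = max(EF_Task 1=14, EF_Task 2=12) = 14; EF_Task 4 = 14+13 = 27
ES_Task 5 = 18; EF_Task 5 = 18+6 = 24
ES_Task 6 = max(EF_Task 1=14, EF_Task 5=24) = 24; EF_Task 6 = 24+14 = 38
ES_Task 7 = max(EF_Task 1=14, EF_Task 2=12) = 14; EF_Task 7 = 14+11 = 25
ES_Task 8 = 12; EF_Task 8 = 12+10 = 22
ES_Task 9 = max(EF_Task 4=27, EF_Task 6=38, EF_Task 7=25, EF_Task 8=22) = 38; EF_Task 9 = 38+5 = 43
Expected project duration μ = 43 days. Critical path: Task 2 → Task 3 → Task 5 → Task 6 → Task 9.

Variance along critical path = 2.778 + 1.778 + 5.444 + 4.000 + 7.111 = 21.111
σ = √21.111 = 4.595 days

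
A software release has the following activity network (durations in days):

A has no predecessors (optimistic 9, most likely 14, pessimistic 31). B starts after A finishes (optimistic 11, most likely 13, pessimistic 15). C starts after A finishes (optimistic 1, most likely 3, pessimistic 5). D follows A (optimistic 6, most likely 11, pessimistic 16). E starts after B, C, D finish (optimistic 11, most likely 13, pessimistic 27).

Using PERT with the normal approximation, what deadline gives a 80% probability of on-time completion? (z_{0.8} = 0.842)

47.9 days

te_A = (9 + 4·14 + 31)/6 = 96/6 = 16; σ²_A = ((31−9)/6)² = 13.444
te_B = (11 + 4·13 + 15)/6 = 78/6 = 13; σ²_B = ((15−11)/6)² = 0.444
te_C = (1 + 4·3 + 5)/6 = 18/6 = 3; σ²_C = ((5−1)/6)² = 0.444
te_D = (6 + 4·11 + 16)/6 = 66/6 = 11; σ²_D = ((16−6)/6)² = 2.778
te_E = (11 + 4·13 + 27)/6 = 90/6 = 15; σ²_E = ((27−11)/6)² = 7.111

Forward pass:
ES_A = 0; EF_A = 16
ES_B = 16; EF_B = 16+13 = 29
ES_C = 16; EF_C = 16+3 = 19
ES_D = 16; EF_D = 16+11 = 27
ES_E = max(EF_B=29, EF_C=19, EF_D=27) = 29; EF_E = 29+15 = 44
Expected project duration μ = 44 days. Critical path: A → B → E.

Variance along critical path = 13.444 + 0.444 + 7.111 = 21.000; σ = 4.583 days.
D = μ + z·σ = 44 + 0.842·4.583 = 47.9 days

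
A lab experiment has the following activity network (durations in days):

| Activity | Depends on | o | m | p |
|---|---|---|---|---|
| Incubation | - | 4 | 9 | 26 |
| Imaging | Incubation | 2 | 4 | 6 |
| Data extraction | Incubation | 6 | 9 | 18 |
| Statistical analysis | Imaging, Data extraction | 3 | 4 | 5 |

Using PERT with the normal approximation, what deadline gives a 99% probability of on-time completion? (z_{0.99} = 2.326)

34.7 days

te_Incubation = (4 + 4·9 + 26)/6 = 66/6 = 11; σ²_Incubation = ((26−4)/6)² = 13.444
te_Imaging = (2 + 4·4 + 6)/6 = 24/6 = 4; σ²_Imaging = ((6−2)/6)² = 0.444
te_Data extraction = (6 + 4·9 + 18)/6 = 60/6 = 10; σ²_Data extraction = ((18−6)/6)² = 4.000
te_Statistical analysis = (3 + 4·4 + 5)/6 = 24/6 = 4; σ²_Statistical analysis = ((5−3)/6)² = 0.111

Forward pass:
ES_Incubation = 0; EF_Incubation = 11
ES_Imaging = 11; EF_Imaging = 11+4 = 15
ES_Data extraction = 11; EF_Data extraction = 11+10 = 21
ES_Statistical analysis = max(EF_Imaging=15, EF_Data extraction=21) = 21; EF_Statistical analysis = 21+4 = 25
Expected project duration μ = 25 days. Critical path: Incubation → Data extraction → Statistical analysis.

Variance along critical path = 13.444 + 4.000 + 0.111 = 17.556; σ = 4.190 days.
D = μ + z·σ = 25 + 2.326·4.190 = 34.7 days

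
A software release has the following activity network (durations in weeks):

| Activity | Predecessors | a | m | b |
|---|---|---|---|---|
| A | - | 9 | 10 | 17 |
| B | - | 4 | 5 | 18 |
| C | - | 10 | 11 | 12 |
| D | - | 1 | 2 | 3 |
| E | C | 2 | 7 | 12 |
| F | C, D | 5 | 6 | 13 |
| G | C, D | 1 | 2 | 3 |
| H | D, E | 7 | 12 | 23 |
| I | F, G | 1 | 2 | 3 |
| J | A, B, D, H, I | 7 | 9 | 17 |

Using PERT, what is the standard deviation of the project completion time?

te_A = (9 + 4·10 + 17)/6 = 66/6 = 11; σ²_A = ((17−9)/6)² = 1.778
te_B = (4 + 4·5 + 18)/6 = 42/6 = 7; σ²_B = ((18−4)/6)² = 5.444
te_C = (10 + 4·11 + 12)/6 = 66/6 = 11; σ²_C = ((12−10)/6)² = 0.111
te_D = (1 + 4·2 + 3)/6 = 12/6 = 2; σ²_D = ((3−1)/6)² = 0.111
te_E = (2 + 4·7 + 12)/6 = 42/6 = 7; σ²_E = ((12−2)/6)² = 2.778
te_F = (5 + 4·6 + 13)/6 = 42/6 = 7; σ²_F = ((13−5)/6)² = 1.778
te_G = (1 + 4·2 + 3)/6 = 12/6 = 2; σ²_G = ((3−1)/6)² = 0.111
te_H = (7 + 4·12 + 23)/6 = 78/6 = 13; σ²_H = ((23−7)/6)² = 7.111
te_I = (1 + 4·2 + 3)/6 = 12/6 = 2; σ²_I = ((3−1)/6)² = 0.111
te_J = (7 + 4·9 + 17)/6 = 60/6 = 10; σ²_J = ((17−7)/6)² = 2.778

Forward pass:
ES_A = 0; EF_A = 11
ES_B = 0; EF_B = 7
ES_C = 0; EF_C = 11
ES_D = 0; EF_D = 2
ES_E = 11; EF_E = 11+7 = 18
ES_F = max(EF_C=11, EF_D=2) = 11; EF_F = 11+7 = 18
ES_G = max(EF_C=11, EF_D=2) = 11; EF_G = 11+2 = 13
ES_H = max(EF_D=2, EF_E=18) = 18; EF_H = 18+13 = 31
ES_I = max(EF_F=18, EF_G=13) = 18; EF_I = 18+2 = 20
ES_J = max(EF_A=11, EF_B=7, EF_D=2, EF_H=31, EF_I=20) = 31; EF_J = 31+10 = 41
Expected project duration μ = 41 weeks. Critical path: C → E → H → J.

Variance along critical path = 0.111 + 2.778 + 7.111 + 2.778 = 12.778
σ = √12.778 = 3.575 weeks

3.57 weeks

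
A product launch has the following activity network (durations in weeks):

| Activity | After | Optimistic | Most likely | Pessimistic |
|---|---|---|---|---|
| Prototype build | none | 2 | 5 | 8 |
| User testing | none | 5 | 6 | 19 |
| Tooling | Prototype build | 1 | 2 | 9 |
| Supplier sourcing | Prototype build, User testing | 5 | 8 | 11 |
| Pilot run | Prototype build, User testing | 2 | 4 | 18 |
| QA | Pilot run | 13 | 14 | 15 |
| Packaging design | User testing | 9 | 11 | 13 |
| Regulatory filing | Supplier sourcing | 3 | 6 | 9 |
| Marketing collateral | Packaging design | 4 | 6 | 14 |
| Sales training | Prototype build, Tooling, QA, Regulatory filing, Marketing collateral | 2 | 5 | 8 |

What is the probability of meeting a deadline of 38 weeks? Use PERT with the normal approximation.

te_Prototype build = (2 + 4·5 + 8)/6 = 30/6 = 5; σ²_Prototype build = ((8−2)/6)² = 1.000
te_User testing = (5 + 4·6 + 19)/6 = 48/6 = 8; σ²_User testing = ((19−5)/6)² = 5.444
te_Tooling = (1 + 4·2 + 9)/6 = 18/6 = 3; σ²_Tooling = ((9−1)/6)² = 1.778
te_Supplier sourcing = (5 + 4·8 + 11)/6 = 48/6 = 8; σ²_Supplier sourcing = ((11−5)/6)² = 1.000
te_Pilot run = (2 + 4·4 + 18)/6 = 36/6 = 6; σ²_Pilot run = ((18−2)/6)² = 7.111
te_QA = (13 + 4·14 + 15)/6 = 84/6 = 14; σ²_QA = ((15−13)/6)² = 0.111
te_Packaging design = (9 + 4·11 + 13)/6 = 66/6 = 11; σ²_Packaging design = ((13−9)/6)² = 0.444
te_Regulatory filing = (3 + 4·6 + 9)/6 = 36/6 = 6; σ²_Regulatory filing = ((9−3)/6)² = 1.000
te_Marketing collateral = (4 + 4·6 + 14)/6 = 42/6 = 7; σ²_Marketing collateral = ((14−4)/6)² = 2.778
te_Sales training = (2 + 4·5 + 8)/6 = 30/6 = 5; σ²_Sales training = ((8−2)/6)² = 1.000

Forward pass:
ES_Prototype build = 0; EF_Prototype build = 5
ES_User testing = 0; EF_User testing = 8
ES_Tooling = 5; EF_Tooling = 5+3 = 8
ES_Supplier sourcing = max(EF_Prototype build=5, EF_User testing=8) = 8; EF_Supplier sourcing = 8+8 = 16
ES_Pilot run = max(EF_Prototype build=5, EF_User testing=8) = 8; EF_Pilot run = 8+6 = 14
ES_QA = 14; EF_QA = 14+14 = 28
ES_Packaging design = 8; EF_Packaging design = 8+11 = 19
ES_Regulatory filing = 16; EF_Regulatory filing = 16+6 = 22
ES_Marketing collateral = 19; EF_Marketing collateral = 19+7 = 26
ES_Sales training = max(EF_Prototype build=5, EF_Tooling=8, EF_QA=28, EF_Regulatory filing=22, EF_Marketing collateral=26) = 28; EF_Sales training = 28+5 = 33
Expected project duration μ = 33 weeks. Critical path: User testing → Pilot run → QA → Sales training.

Variance along critical path = 5.444 + 7.111 + 0.111 + 1.000 = 13.667; σ = √13.667 = 3.697 weeks.
Z = (38 − 33) / 3.697 = 1.353
P(T ≤ 38) = Φ(1.353) ≈ 0.912

0.912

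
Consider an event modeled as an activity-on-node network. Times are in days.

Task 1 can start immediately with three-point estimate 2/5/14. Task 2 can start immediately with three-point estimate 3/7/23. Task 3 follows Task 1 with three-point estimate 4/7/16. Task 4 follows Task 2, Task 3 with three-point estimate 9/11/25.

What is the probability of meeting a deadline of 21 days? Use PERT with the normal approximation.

0.061

te_Task 1 = (2 + 4·5 + 14)/6 = 36/6 = 6; σ²_Task 1 = ((14−2)/6)² = 4.000
te_Task 2 = (3 + 4·7 + 23)/6 = 54/6 = 9; σ²_Task 2 = ((23−3)/6)² = 11.111
te_Task 3 = (4 + 4·7 + 16)/6 = 48/6 = 8; σ²_Task 3 = ((16−4)/6)² = 4.000
te_Task 4 = (9 + 4·11 + 25)/6 = 78/6 = 13; σ²_Task 4 = ((25−9)/6)² = 7.111

Forward pass:
ES_Task 1 = 0; EF_Task 1 = 6
ES_Task 2 = 0; EF_Task 2 = 9
ES_Task 3 = 6; EF_Task 3 = 6+8 = 14
ES_Task 4 = max(EF_Task 2=9, EF_Task 3=14) = 14; EF_Task 4 = 14+13 = 27
Expected project duration μ = 27 days. Critical path: Task 1 → Task 3 → Task 4.

Variance along critical path = 4.000 + 4.000 + 7.111 = 15.111; σ = √15.111 = 3.887 days.
Z = (21 − 27) / 3.887 = -1.543
P(T ≤ 21) = Φ(-1.543) ≈ 0.061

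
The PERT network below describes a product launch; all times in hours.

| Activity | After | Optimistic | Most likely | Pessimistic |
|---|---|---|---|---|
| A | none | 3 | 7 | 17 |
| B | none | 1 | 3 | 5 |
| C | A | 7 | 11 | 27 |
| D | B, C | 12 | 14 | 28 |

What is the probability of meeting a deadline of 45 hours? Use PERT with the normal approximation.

0.950

te_A = (3 + 4·7 + 17)/6 = 48/6 = 8; σ²_A = ((17−3)/6)² = 5.444
te_B = (1 + 4·3 + 5)/6 = 18/6 = 3; σ²_B = ((5−1)/6)² = 0.444
te_C = (7 + 4·11 + 27)/6 = 78/6 = 13; σ²_C = ((27−7)/6)² = 11.111
te_D = (12 + 4·14 + 28)/6 = 96/6 = 16; σ²_D = ((28−12)/6)² = 7.111

Forward pass:
ES_A = 0; EF_A = 8
ES_B = 0; EF_B = 3
ES_C = 8; EF_C = 8+13 = 21
ES_D = max(EF_B=3, EF_C=21) = 21; EF_D = 21+16 = 37
Expected project duration μ = 37 hours. Critical path: A → C → D.

Variance along critical path = 5.444 + 11.111 + 7.111 = 23.667; σ = √23.667 = 4.865 hours.
Z = (45 − 37) / 4.865 = 1.644
P(T ≤ 45) = Φ(1.644) ≈ 0.950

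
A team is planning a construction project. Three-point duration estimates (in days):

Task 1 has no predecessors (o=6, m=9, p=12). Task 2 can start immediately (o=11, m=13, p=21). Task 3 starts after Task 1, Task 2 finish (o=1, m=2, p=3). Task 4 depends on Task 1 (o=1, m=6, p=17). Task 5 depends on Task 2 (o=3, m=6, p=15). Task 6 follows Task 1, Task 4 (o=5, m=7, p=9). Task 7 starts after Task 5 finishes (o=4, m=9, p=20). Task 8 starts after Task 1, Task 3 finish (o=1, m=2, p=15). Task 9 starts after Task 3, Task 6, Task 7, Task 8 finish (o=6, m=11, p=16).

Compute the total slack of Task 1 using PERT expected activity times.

8 days

te_Task 1 = (6 + 4·9 + 12)/6 = 54/6 = 9
te_Task 2 = (11 + 4·13 + 21)/6 = 84/6 = 14
te_Task 3 = (1 + 4·2 + 3)/6 = 12/6 = 2
te_Task 4 = (1 + 4·6 + 17)/6 = 42/6 = 7
te_Task 5 = (3 + 4·6 + 15)/6 = 42/6 = 7
te_Task 6 = (5 + 4·7 + 9)/6 = 42/6 = 7
te_Task 7 = (4 + 4·9 + 20)/6 = 60/6 = 10
te_Task 8 = (1 + 4·2 + 15)/6 = 24/6 = 4
te_Task 9 = (6 + 4·11 + 16)/6 = 66/6 = 11

Forward pass:
ES_Task 1 = 0; EF_Task 1 = 9
ES_Task 2 = 0; EF_Task 2 = 14
ES_Task 3 = max(EF_Task 1=9, EF_Task 2=14) = 14; EF_Task 3 = 14+2 = 16
ES_Task 4 = 9; EF_Task 4 = 9+7 = 16
ES_Task 5 = 14; EF_Task 5 = 14+7 = 21
ES_Task 6 = max(EF_Task 1=9, EF_Task 4=16) = 16; EF_Task 6 = 16+7 = 23
ES_Task 7 = 21; EF_Task 7 = 21+10 = 31
ES_Task 8 = max(EF_Task 1=9, EF_Task 3=16) = 16; EF_Task 8 = 16+4 = 20
ES_Task 9 = max(EF_Task 3=16, EF_Task 6=23, EF_Task 7=31, EF_Task 8=20) = 31; EF_Task 9 = 31+11 = 42
Expected project duration μ = 42 days. Critical path: Task 2 → Task 5 → Task 7 → Task 9.

Backward pass:
LF_Task 9 = 42; LS_Task 9 = 42−11 = 31
LF_Task 8 = LS_Task 9 = 31; LS_Task 8 = 31−4 = 27
LF_Task 7 = LS_Task 9 = 31; LS_Task 7 = 31−10 = 21
LF_Task 6 = LS_Task 9 = 31; LS_Task 6 = 31−7 = 24
LF_Task 5 = LS_Task 7 = 21; LS_Task 5 = 21−7 = 14
LF_Task 4 = LS_Task 6 = 24; LS_Task 4 = 24−7 = 17
LF_Task 3 = min(LS_Task 8=27, LS_Task 9=31) = 27; LS_Task 3 = 27−2 = 25
LF_Task 2 = min(LS_Task 3=25, LS_Task 5=14) = 14; LS_Task 2 = 14−14 = 0
LF_Task 1 = min(LS_Task 3=25, LS_Task 4=17, LS_Task 6=24, LS_Task 8=27) = 17; LS_Task 1 = 17−9 = 8
Slack_Task 1 = LS_Task 1 − ES_Task 1 = 8 − 0 = 8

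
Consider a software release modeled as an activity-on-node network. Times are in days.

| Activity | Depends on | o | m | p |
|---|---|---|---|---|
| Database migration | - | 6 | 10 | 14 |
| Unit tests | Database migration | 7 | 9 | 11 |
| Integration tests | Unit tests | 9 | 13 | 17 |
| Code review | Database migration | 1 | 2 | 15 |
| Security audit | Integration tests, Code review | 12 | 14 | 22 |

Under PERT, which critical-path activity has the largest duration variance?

te_Database migration = (6 + 4·10 + 14)/6 = 60/6 = 10; σ²_Database migration = ((14−6)/6)² = 1.778
te_Unit tests = (7 + 4·9 + 11)/6 = 54/6 = 9; σ²_Unit tests = ((11−7)/6)² = 0.444
te_Integration tests = (9 + 4·13 + 17)/6 = 78/6 = 13; σ²_Integration tests = ((17−9)/6)² = 1.778
te_Code review = (1 + 4·2 + 15)/6 = 24/6 = 4; σ²_Code review = ((15−1)/6)² = 5.444
te_Security audit = (12 + 4·14 + 22)/6 = 90/6 = 15; σ²_Security audit = ((22−12)/6)² = 2.778

Forward pass:
ES_Database migration = 0; EF_Database migration = 10
ES_Unit tests = 10; EF_Unit tests = 10+9 = 19
ES_Integration tests = 19; EF_Integration tests = 19+13 = 32
ES_Code review = 10; EF_Code review = 10+4 = 14
ES_Security audit = max(EF_Integration tests=32, EF_Code review=14) = 32; EF_Security audit = 32+15 = 47
Expected project duration μ = 47 days. Critical path: Database migration → Unit tests → Integration tests → Security audit.

Variances on critical path: σ²_Database migration=1.778, σ²_Unit tests=0.444, σ²_Integration tests=1.778, σ²_Security audit=2.778.
Largest is σ²_Security audit = 2.778.

Security audit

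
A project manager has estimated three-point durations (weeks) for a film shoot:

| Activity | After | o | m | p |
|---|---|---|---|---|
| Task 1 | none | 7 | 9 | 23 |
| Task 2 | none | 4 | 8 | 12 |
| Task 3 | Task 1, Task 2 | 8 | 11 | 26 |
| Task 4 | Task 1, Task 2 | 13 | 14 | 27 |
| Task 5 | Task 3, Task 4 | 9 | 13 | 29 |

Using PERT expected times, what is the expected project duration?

te_Task 1 = (7 + 4·9 + 23)/6 = 66/6 = 11
te_Task 2 = (4 + 4·8 + 12)/6 = 48/6 = 8
te_Task 3 = (8 + 4·11 + 26)/6 = 78/6 = 13
te_Task 4 = (13 + 4·14 + 27)/6 = 96/6 = 16
te_Task 5 = (9 + 4·13 + 29)/6 = 90/6 = 15

Forward pass:
ES_Task 1 = 0; EF_Task 1 = 11
ES_Task 2 = 0; EF_Task 2 = 8
ES_Task 3 = max(EF_Task 1=11, EF_Task 2=8) = 11; EF_Task 3 = 11+13 = 24
ES_Task 4 = max(EF_Task 1=11, EF_Task 2=8) = 11; EF_Task 4 = 11+16 = 27
ES_Task 5 = max(EF_Task 3=24, EF_Task 4=27) = 27; EF_Task 5 = 27+15 = 42
Expected project duration μ = 42 weeks. Critical path: Task 1 → Task 4 → Task 5.

42 weeks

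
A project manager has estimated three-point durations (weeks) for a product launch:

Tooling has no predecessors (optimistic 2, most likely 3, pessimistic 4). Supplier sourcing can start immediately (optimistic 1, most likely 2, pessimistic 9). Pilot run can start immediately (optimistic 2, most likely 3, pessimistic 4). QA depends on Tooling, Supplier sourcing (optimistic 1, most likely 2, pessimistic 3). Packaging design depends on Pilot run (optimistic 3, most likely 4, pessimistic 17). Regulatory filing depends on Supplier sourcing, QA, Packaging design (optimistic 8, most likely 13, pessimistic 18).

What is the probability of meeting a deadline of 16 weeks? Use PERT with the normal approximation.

0.019

te_Tooling = (2 + 4·3 + 4)/6 = 18/6 = 3; σ²_Tooling = ((4−2)/6)² = 0.111
te_Supplier sourcing = (1 + 4·2 + 9)/6 = 18/6 = 3; σ²_Supplier sourcing = ((9−1)/6)² = 1.778
te_Pilot run = (2 + 4·3 + 4)/6 = 18/6 = 3; σ²_Pilot run = ((4−2)/6)² = 0.111
te_QA = (1 + 4·2 + 3)/6 = 12/6 = 2; σ²_QA = ((3−1)/6)² = 0.111
te_Packaging design = (3 + 4·4 + 17)/6 = 36/6 = 6; σ²_Packaging design = ((17−3)/6)² = 5.444
te_Regulatory filing = (8 + 4·13 + 18)/6 = 78/6 = 13; σ²_Regulatory filing = ((18−8)/6)² = 2.778

Forward pass:
ES_Tooling = 0; EF_Tooling = 3
ES_Supplier sourcing = 0; EF_Supplier sourcing = 3
ES_Pilot run = 0; EF_Pilot run = 3
ES_QA = max(EF_Tooling=3, EF_Supplier sourcing=3) = 3; EF_QA = 3+2 = 5
ES_Packaging design = 3; EF_Packaging design = 3+6 = 9
ES_Regulatory filing = max(EF_Supplier sourcing=3, EF_QA=5, EF_Packaging design=9) = 9; EF_Regulatory filing = 9+13 = 22
Expected project duration μ = 22 weeks. Critical path: Pilot run → Packaging design → Regulatory filing.

Variance along critical path = 0.111 + 5.444 + 2.778 = 8.333; σ = √8.333 = 2.887 weeks.
Z = (16 − 22) / 2.887 = -2.078
P(T ≤ 16) = Φ(-2.078) ≈ 0.019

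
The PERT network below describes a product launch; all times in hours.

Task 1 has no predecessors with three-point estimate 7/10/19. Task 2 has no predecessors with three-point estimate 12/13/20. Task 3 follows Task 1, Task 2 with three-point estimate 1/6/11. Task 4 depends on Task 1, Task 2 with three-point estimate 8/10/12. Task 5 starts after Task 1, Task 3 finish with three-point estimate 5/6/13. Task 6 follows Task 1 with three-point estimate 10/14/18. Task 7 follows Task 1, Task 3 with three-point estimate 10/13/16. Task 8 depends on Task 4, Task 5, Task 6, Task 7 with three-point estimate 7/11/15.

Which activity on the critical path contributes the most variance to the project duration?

Task 3

te_Task 1 = (7 + 4·10 + 19)/6 = 66/6 = 11; σ²_Task 1 = ((19−7)/6)² = 4.000
te_Task 2 = (12 + 4·13 + 20)/6 = 84/6 = 14; σ²_Task 2 = ((20−12)/6)² = 1.778
te_Task 3 = (1 + 4·6 + 11)/6 = 36/6 = 6; σ²_Task 3 = ((11−1)/6)² = 2.778
te_Task 4 = (8 + 4·10 + 12)/6 = 60/6 = 10; σ²_Task 4 = ((12−8)/6)² = 0.444
te_Task 5 = (5 + 4·6 + 13)/6 = 42/6 = 7; σ²_Task 5 = ((13−5)/6)² = 1.778
te_Task 6 = (10 + 4·14 + 18)/6 = 84/6 = 14; σ²_Task 6 = ((18−10)/6)² = 1.778
te_Task 7 = (10 + 4·13 + 16)/6 = 78/6 = 13; σ²_Task 7 = ((16−10)/6)² = 1.000
te_Task 8 = (7 + 4·11 + 15)/6 = 66/6 = 11; σ²_Task 8 = ((15−7)/6)² = 1.778

Forward pass:
ES_Task 1 = 0; EF_Task 1 = 11
ES_Task 2 = 0; EF_Task 2 = 14
ES_Task 3 = max(EF_Task 1=11, EF_Task 2=14) = 14; EF_Task 3 = 14+6 = 20
ES_Task 4 = max(EF_Task 1=11, EF_Task 2=14) = 14; EF_Task 4 = 14+10 = 24
ES_Task 5 = max(EF_Task 1=11, EF_Task 3=20) = 20; EF_Task 5 = 20+7 = 27
ES_Task 6 = 11; EF_Task 6 = 11+14 = 25
ES_Task 7 = max(EF_Task 1=11, EF_Task 3=20) = 20; EF_Task 7 = 20+13 = 33
ES_Task 8 = max(EF_Task 4=24, EF_Task 5=27, EF_Task 6=25, EF_Task 7=33) = 33; EF_Task 8 = 33+11 = 44
Expected project duration μ = 44 hours. Critical path: Task 2 → Task 3 → Task 7 → Task 8.

Variances on critical path: σ²_Task 2=1.778, σ²_Task 3=2.778, σ²_Task 7=1.000, σ²_Task 8=1.778.
Largest is σ²_Task 3 = 2.778.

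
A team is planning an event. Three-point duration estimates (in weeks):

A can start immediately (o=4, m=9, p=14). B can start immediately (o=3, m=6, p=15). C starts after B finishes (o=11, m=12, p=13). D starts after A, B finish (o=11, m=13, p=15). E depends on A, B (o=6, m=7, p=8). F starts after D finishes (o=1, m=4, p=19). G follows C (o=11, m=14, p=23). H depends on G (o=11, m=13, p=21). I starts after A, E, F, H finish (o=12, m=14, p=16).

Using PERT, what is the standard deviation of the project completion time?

te_A = (4 + 4·9 + 14)/6 = 54/6 = 9; σ²_A = ((14−4)/6)² = 2.778
te_B = (3 + 4·6 + 15)/6 = 42/6 = 7; σ²_B = ((15−3)/6)² = 4.000
te_C = (11 + 4·12 + 13)/6 = 72/6 = 12; σ²_C = ((13−11)/6)² = 0.111
te_D = (11 + 4·13 + 15)/6 = 78/6 = 13; σ²_D = ((15−11)/6)² = 0.444
te_E = (6 + 4·7 + 8)/6 = 42/6 = 7; σ²_E = ((8−6)/6)² = 0.111
te_F = (1 + 4·4 + 19)/6 = 36/6 = 6; σ²_F = ((19−1)/6)² = 9.000
te_G = (11 + 4·14 + 23)/6 = 90/6 = 15; σ²_G = ((23−11)/6)² = 4.000
te_H = (11 + 4·13 + 21)/6 = 84/6 = 14; σ²_H = ((21−11)/6)² = 2.778
te_I = (12 + 4·14 + 16)/6 = 84/6 = 14; σ²_I = ((16−12)/6)² = 0.444

Forward pass:
ES_A = 0; EF_A = 9
ES_B = 0; EF_B = 7
ES_C = 7; EF_C = 7+12 = 19
ES_D = max(EF_A=9, EF_B=7) = 9; EF_D = 9+13 = 22
ES_E = max(EF_A=9, EF_B=7) = 9; EF_E = 9+7 = 16
ES_F = 22; EF_F = 22+6 = 28
ES_G = 19; EF_G = 19+15 = 34
ES_H = 34; EF_H = 34+14 = 48
ES_I = max(EF_A=9, EF_E=16, EF_F=28, EF_H=48) = 48; EF_I = 48+14 = 62
Expected project duration μ = 62 weeks. Critical path: B → C → G → H → I.

Variance along critical path = 4.000 + 0.111 + 4.000 + 2.778 + 0.444 = 11.333
σ = √11.333 = 3.367 weeks

3.37 weeks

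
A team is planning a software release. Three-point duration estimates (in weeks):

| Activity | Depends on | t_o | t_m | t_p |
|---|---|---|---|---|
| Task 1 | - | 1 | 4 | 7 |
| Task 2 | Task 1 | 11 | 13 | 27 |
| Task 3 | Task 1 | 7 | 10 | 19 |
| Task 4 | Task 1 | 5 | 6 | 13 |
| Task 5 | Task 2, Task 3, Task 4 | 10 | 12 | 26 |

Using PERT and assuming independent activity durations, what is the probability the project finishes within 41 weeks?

te_Task 1 = (1 + 4·4 + 7)/6 = 24/6 = 4; σ²_Task 1 = ((7−1)/6)² = 1.000
te_Task 2 = (11 + 4·13 + 27)/6 = 90/6 = 15; σ²_Task 2 = ((27−11)/6)² = 7.111
te_Task 3 = (7 + 4·10 + 19)/6 = 66/6 = 11; σ²_Task 3 = ((19−7)/6)² = 4.000
te_Task 4 = (5 + 4·6 + 13)/6 = 42/6 = 7; σ²_Task 4 = ((13−5)/6)² = 1.778
te_Task 5 = (10 + 4·12 + 26)/6 = 84/6 = 14; σ²_Task 5 = ((26−10)/6)² = 7.111

Forward pass:
ES_Task 1 = 0; EF_Task 1 = 4
ES_Task 2 = 4; EF_Task 2 = 4+15 = 19
ES_Task 3 = 4; EF_Task 3 = 4+11 = 15
ES_Task 4 = 4; EF_Task 4 = 4+7 = 11
ES_Task 5 = max(EF_Task 2=19, EF_Task 3=15, EF_Task 4=11) = 19; EF_Task 5 = 19+14 = 33
Expected project duration μ = 33 weeks. Critical path: Task 1 → Task 2 → Task 5.

Variance along critical path = 1.000 + 7.111 + 7.111 = 15.222; σ = √15.222 = 3.902 weeks.
Z = (41 − 33) / 3.902 = 2.050
P(T ≤ 41) = Φ(2.050) ≈ 0.980

0.980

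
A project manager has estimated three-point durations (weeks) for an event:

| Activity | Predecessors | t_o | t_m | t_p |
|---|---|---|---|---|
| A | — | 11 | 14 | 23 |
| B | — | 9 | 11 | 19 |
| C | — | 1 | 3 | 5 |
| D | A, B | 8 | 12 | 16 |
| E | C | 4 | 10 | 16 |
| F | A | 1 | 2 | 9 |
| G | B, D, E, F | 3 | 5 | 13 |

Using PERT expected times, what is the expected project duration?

33 weeks

te_A = (11 + 4·14 + 23)/6 = 90/6 = 15
te_B = (9 + 4·11 + 19)/6 = 72/6 = 12
te_C = (1 + 4·3 + 5)/6 = 18/6 = 3
te_D = (8 + 4·12 + 16)/6 = 72/6 = 12
te_E = (4 + 4·10 + 16)/6 = 60/6 = 10
te_F = (1 + 4·2 + 9)/6 = 18/6 = 3
te_G = (3 + 4·5 + 13)/6 = 36/6 = 6

Forward pass:
ES_A = 0; EF_A = 15
ES_B = 0; EF_B = 12
ES_C = 0; EF_C = 3
ES_D = max(EF_A=15, EF_B=12) = 15; EF_D = 15+12 = 27
ES_E = 3; EF_E = 3+10 = 13
ES_F = 15; EF_F = 15+3 = 18
ES_G = max(EF_B=12, EF_D=27, EF_E=13, EF_F=18) = 27; EF_G = 27+6 = 33
Expected project duration μ = 33 weeks. Critical path: A → D → G.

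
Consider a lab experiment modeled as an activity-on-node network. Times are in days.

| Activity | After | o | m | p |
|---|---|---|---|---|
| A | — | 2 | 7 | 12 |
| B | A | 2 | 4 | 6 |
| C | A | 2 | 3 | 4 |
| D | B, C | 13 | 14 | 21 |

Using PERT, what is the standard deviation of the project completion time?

te_A = (2 + 4·7 + 12)/6 = 42/6 = 7; σ²_A = ((12−2)/6)² = 2.778
te_B = (2 + 4·4 + 6)/6 = 24/6 = 4; σ²_B = ((6−2)/6)² = 0.444
te_C = (2 + 4·3 + 4)/6 = 18/6 = 3; σ²_C = ((4−2)/6)² = 0.111
te_D = (13 + 4·14 + 21)/6 = 90/6 = 15; σ²_D = ((21−13)/6)² = 1.778

Forward pass:
ES_A = 0; EF_A = 7
ES_B = 7; EF_B = 7+4 = 11
ES_C = 7; EF_C = 7+3 = 10
ES_D = max(EF_B=11, EF_C=10) = 11; EF_D = 11+15 = 26
Expected project duration μ = 26 days. Critical path: A → B → D.

Variance along critical path = 2.778 + 0.444 + 1.778 = 5.000
σ = √5.000 = 2.236 days

2.24 days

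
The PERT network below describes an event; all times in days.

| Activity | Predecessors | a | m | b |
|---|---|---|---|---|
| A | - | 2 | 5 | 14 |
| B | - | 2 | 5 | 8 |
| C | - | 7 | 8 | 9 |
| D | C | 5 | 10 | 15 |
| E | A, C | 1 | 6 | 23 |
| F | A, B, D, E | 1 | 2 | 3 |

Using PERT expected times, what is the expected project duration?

te_A = (2 + 4·5 + 14)/6 = 36/6 = 6
te_B = (2 + 4·5 + 8)/6 = 30/6 = 5
te_C = (7 + 4·8 + 9)/6 = 48/6 = 8
te_D = (5 + 4·10 + 15)/6 = 60/6 = 10
te_E = (1 + 4·6 + 23)/6 = 48/6 = 8
te_F = (1 + 4·2 + 3)/6 = 12/6 = 2

Forward pass:
ES_A = 0; EF_A = 6
ES_B = 0; EF_B = 5
ES_C = 0; EF_C = 8
ES_D = 8; EF_D = 8+10 = 18
ES_E = max(EF_A=6, EF_C=8) = 8; EF_E = 8+8 = 16
ES_F = max(EF_A=6, EF_B=5, EF_D=18, EF_E=16) = 18; EF_F = 18+2 = 20
Expected project duration μ = 20 days. Critical path: C → D → F.

20 days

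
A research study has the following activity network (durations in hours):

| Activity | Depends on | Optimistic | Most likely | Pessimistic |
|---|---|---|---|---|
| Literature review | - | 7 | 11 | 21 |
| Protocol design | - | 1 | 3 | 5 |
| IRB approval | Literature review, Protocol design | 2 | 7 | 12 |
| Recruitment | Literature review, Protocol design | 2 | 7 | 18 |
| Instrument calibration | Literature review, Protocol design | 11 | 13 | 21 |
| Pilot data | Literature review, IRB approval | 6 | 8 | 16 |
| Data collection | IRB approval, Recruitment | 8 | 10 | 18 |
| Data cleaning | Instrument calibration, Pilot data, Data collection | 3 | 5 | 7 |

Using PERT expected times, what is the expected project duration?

36 hours

te_Literature review = (7 + 4·11 + 21)/6 = 72/6 = 12
te_Protocol design = (1 + 4·3 + 5)/6 = 18/6 = 3
te_IRB approval = (2 + 4·7 + 12)/6 = 42/6 = 7
te_Recruitment = (2 + 4·7 + 18)/6 = 48/6 = 8
te_Instrument calibration = (11 + 4·13 + 21)/6 = 84/6 = 14
te_Pilot data = (6 + 4·8 + 16)/6 = 54/6 = 9
te_Data collection = (8 + 4·10 + 18)/6 = 66/6 = 11
te_Data cleaning = (3 + 4·5 + 7)/6 = 30/6 = 5

Forward pass:
ES_Literature review = 0; EF_Literature review = 12
ES_Protocol design = 0; EF_Protocol design = 3
ES_IRB approval = max(EF_Literature review=12, EF_Protocol design=3) = 12; EF_IRB approval = 12+7 = 19
ES_Recruitment = max(EF_Literature review=12, EF_Protocol design=3) = 12; EF_Recruitment = 12+8 = 20
ES_Instrument calibration = max(EF_Literature review=12, EF_Protocol design=3) = 12; EF_Instrument calibration = 12+14 = 26
ES_Pilot data = max(EF_Literature review=12, EF_IRB approval=19) = 19; EF_Pilot data = 19+9 = 28
ES_Data collection = max(EF_IRB approval=19, EF_Recruitment=20) = 20; EF_Data collection = 20+11 = 31
ES_Data cleaning = max(EF_Instrument calibration=26, EF_Pilot data=28, EF_Data collection=31) = 31; EF_Data cleaning = 31+5 = 36
Expected project duration μ = 36 hours. Critical path: Literature review → Recruitment → Data collection → Data cleaning.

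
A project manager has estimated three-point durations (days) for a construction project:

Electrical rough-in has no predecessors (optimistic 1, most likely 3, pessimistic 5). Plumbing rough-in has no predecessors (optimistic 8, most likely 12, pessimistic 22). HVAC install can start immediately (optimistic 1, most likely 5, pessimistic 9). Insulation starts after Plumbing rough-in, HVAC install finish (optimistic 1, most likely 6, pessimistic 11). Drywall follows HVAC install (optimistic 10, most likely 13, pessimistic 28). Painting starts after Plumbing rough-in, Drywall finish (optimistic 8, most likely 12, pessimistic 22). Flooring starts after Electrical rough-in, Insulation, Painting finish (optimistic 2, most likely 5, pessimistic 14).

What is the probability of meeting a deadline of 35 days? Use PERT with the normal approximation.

0.187

te_Electrical rough-in = (1 + 4·3 + 5)/6 = 18/6 = 3; σ²_Electrical rough-in = ((5−1)/6)² = 0.444
te_Plumbing rough-in = (8 + 4·12 + 22)/6 = 78/6 = 13; σ²_Plumbing rough-in = ((22−8)/6)² = 5.444
te_HVAC install = (1 + 4·5 + 9)/6 = 30/6 = 5; σ²_HVAC install = ((9−1)/6)² = 1.778
te_Insulation = (1 + 4·6 + 11)/6 = 36/6 = 6; σ²_Insulation = ((11−1)/6)² = 2.778
te_Drywall = (10 + 4·13 + 28)/6 = 90/6 = 15; σ²_Drywall = ((28−10)/6)² = 9.000
te_Painting = (8 + 4·12 + 22)/6 = 78/6 = 13; σ²_Painting = ((22−8)/6)² = 5.444
te_Flooring = (2 + 4·5 + 14)/6 = 36/6 = 6; σ²_Flooring = ((14−2)/6)² = 4.000

Forward pass:
ES_Electrical rough-in = 0; EF_Electrical rough-in = 3
ES_Plumbing rough-in = 0; EF_Plumbing rough-in = 13
ES_HVAC install = 0; EF_HVAC install = 5
ES_Insulation = max(EF_Plumbing rough-in=13, EF_HVAC install=5) = 13; EF_Insulation = 13+6 = 19
ES_Drywall = 5; EF_Drywall = 5+15 = 20
ES_Painting = max(EF_Plumbing rough-in=13, EF_Drywall=20) = 20; EF_Painting = 20+13 = 33
ES_Flooring = max(EF_Electrical rough-in=3, EF_Insulation=19, EF_Painting=33) = 33; EF_Flooring = 33+6 = 39
Expected project duration μ = 39 days. Critical path: HVAC install → Drywall → Painting → Flooring.

Variance along critical path = 1.778 + 9.000 + 5.444 + 4.000 = 20.222; σ = √20.222 = 4.497 days.
Z = (35 − 39) / 4.497 = -0.889
P(T ≤ 35) = Φ(-0.889) ≈ 0.187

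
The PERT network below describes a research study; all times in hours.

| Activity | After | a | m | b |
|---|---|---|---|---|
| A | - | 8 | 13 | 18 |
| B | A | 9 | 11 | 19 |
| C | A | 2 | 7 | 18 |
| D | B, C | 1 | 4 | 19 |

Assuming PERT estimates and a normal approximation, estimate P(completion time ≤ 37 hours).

0.942

te_A = (8 + 4·13 + 18)/6 = 78/6 = 13; σ²_A = ((18−8)/6)² = 2.778
te_B = (9 + 4·11 + 19)/6 = 72/6 = 12; σ²_B = ((19−9)/6)² = 2.778
te_C = (2 + 4·7 + 18)/6 = 48/6 = 8; σ²_C = ((18−2)/6)² = 7.111
te_D = (1 + 4·4 + 19)/6 = 36/6 = 6; σ²_D = ((19−1)/6)² = 9.000

Forward pass:
ES_A = 0; EF_A = 13
ES_B = 13; EF_B = 13+12 = 25
ES_C = 13; EF_C = 13+8 = 21
ES_D = max(EF_B=25, EF_C=21) = 25; EF_D = 25+6 = 31
Expected project duration μ = 31 hours. Critical path: A → B → D.

Variance along critical path = 2.778 + 2.778 + 9.000 = 14.556; σ = √14.556 = 3.815 hours.
Z = (37 − 31) / 3.815 = 1.573
P(T ≤ 37) = Φ(1.573) ≈ 0.942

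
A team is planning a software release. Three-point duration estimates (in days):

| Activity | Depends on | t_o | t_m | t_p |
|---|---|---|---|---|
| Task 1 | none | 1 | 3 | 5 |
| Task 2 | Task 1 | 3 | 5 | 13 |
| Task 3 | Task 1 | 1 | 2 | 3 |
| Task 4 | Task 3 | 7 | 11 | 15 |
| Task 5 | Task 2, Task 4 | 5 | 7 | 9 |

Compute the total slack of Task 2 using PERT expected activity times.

te_Task 1 = (1 + 4·3 + 5)/6 = 18/6 = 3
te_Task 2 = (3 + 4·5 + 13)/6 = 36/6 = 6
te_Task 3 = (1 + 4·2 + 3)/6 = 12/6 = 2
te_Task 4 = (7 + 4·11 + 15)/6 = 66/6 = 11
te_Task 5 = (5 + 4·7 + 9)/6 = 42/6 = 7

Forward pass:
ES_Task 1 = 0; EF_Task 1 = 3
ES_Task 2 = 3; EF_Task 2 = 3+6 = 9
ES_Task 3 = 3; EF_Task 3 = 3+2 = 5
ES_Task 4 = 5; EF_Task 4 = 5+11 = 16
ES_Task 5 = max(EF_Task 2=9, EF_Task 4=16) = 16; EF_Task 5 = 16+7 = 23
Expected project duration μ = 23 days. Critical path: Task 1 → Task 3 → Task 4 → Task 5.

Backward pass:
LF_Task 5 = 23; LS_Task 5 = 23−7 = 16
LF_Task 4 = LS_Task 5 = 16; LS_Task 4 = 16−11 = 5
LF_Task 3 = LS_Task 4 = 5; LS_Task 3 = 5−2 = 3
LF_Task 2 = LS_Task 5 = 16; LS_Task 2 = 16−6 = 10
LF_Task 1 = min(LS_Task 2=10, LS_Task 3=3) = 3; LS_Task 1 = 3−3 = 0
Slack_Task 2 = LS_Task 2 − ES_Task 2 = 10 − 3 = 7

7 days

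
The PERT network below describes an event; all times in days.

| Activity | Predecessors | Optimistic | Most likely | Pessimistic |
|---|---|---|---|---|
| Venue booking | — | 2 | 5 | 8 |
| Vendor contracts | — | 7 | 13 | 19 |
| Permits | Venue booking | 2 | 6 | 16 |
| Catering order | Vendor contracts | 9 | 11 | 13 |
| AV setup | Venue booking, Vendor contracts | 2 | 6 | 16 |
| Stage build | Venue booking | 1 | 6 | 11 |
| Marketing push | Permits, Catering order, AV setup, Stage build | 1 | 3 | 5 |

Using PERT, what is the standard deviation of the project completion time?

te_Venue booking = (2 + 4·5 + 8)/6 = 30/6 = 5; σ²_Venue booking = ((8−2)/6)² = 1.000
te_Vendor contracts = (7 + 4·13 + 19)/6 = 78/6 = 13; σ²_Vendor contracts = ((19−7)/6)² = 4.000
te_Permits = (2 + 4·6 + 16)/6 = 42/6 = 7; σ²_Permits = ((16−2)/6)² = 5.444
te_Catering order = (9 + 4·11 + 13)/6 = 66/6 = 11; σ²_Catering order = ((13−9)/6)² = 0.444
te_AV setup = (2 + 4·6 + 16)/6 = 42/6 = 7; σ²_AV setup = ((16−2)/6)² = 5.444
te_Stage build = (1 + 4·6 + 11)/6 = 36/6 = 6; σ²_Stage build = ((11−1)/6)² = 2.778
te_Marketing push = (1 + 4·3 + 5)/6 = 18/6 = 3; σ²_Marketing push = ((5−1)/6)² = 0.444

Forward pass:
ES_Venue booking = 0; EF_Venue booking = 5
ES_Vendor contracts = 0; EF_Vendor contracts = 13
ES_Permits = 5; EF_Permits = 5+7 = 12
ES_Catering order = 13; EF_Catering order = 13+11 = 24
ES_AV setup = max(EF_Venue booking=5, EF_Vendor contracts=13) = 13; EF_AV setup = 13+7 = 20
ES_Stage build = 5; EF_Stage build = 5+6 = 11
ES_Marketing push = max(EF_Permits=12, EF_Catering order=24, EF_AV setup=20, EF_Stage build=11) = 24; EF_Marketing push = 24+3 = 27
Expected project duration μ = 27 days. Critical path: Vendor contracts → Catering order → Marketing push.

Variance along critical path = 4.000 + 0.444 + 0.444 = 4.889
σ = √4.889 = 2.211 days

2.21 days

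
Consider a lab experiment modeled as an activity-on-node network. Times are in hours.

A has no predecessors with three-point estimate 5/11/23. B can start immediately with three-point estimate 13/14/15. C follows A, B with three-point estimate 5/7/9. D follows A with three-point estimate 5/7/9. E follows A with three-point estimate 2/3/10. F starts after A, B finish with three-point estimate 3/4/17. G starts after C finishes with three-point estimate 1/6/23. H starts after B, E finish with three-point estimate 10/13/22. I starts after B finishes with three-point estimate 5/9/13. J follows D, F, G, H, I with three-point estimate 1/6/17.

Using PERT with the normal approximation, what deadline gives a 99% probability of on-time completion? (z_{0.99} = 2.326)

47.9 hours

te_A = (5 + 4·11 + 23)/6 = 72/6 = 12; σ²_A = ((23−5)/6)² = 9.000
te_B = (13 + 4·14 + 15)/6 = 84/6 = 14; σ²_B = ((15−13)/6)² = 0.111
te_C = (5 + 4·7 + 9)/6 = 42/6 = 7; σ²_C = ((9−5)/6)² = 0.444
te_D = (5 + 4·7 + 9)/6 = 42/6 = 7; σ²_D = ((9−5)/6)² = 0.444
te_E = (2 + 4·3 + 10)/6 = 24/6 = 4; σ²_E = ((10−2)/6)² = 1.778
te_F = (3 + 4·4 + 17)/6 = 36/6 = 6; σ²_F = ((17−3)/6)² = 5.444
te_G = (1 + 4·6 + 23)/6 = 48/6 = 8; σ²_G = ((23−1)/6)² = 13.444
te_H = (10 + 4·13 + 22)/6 = 84/6 = 14; σ²_H = ((22−10)/6)² = 4.000
te_I = (5 + 4·9 + 13)/6 = 54/6 = 9; σ²_I = ((13−5)/6)² = 1.778
te_J = (1 + 4·6 + 17)/6 = 42/6 = 7; σ²_J = ((17−1)/6)² = 7.111

Forward pass:
ES_A = 0; EF_A = 12
ES_B = 0; EF_B = 14
ES_C = max(EF_A=12, EF_B=14) = 14; EF_C = 14+7 = 21
ES_D = 12; EF_D = 12+7 = 19
ES_E = 12; EF_E = 12+4 = 16
ES_F = max(EF_A=12, EF_B=14) = 14; EF_F = 14+6 = 20
ES_G = 21; EF_G = 21+8 = 29
ES_H = max(EF_B=14, EF_E=16) = 16; EF_H = 16+14 = 30
ES_I = 14; EF_I = 14+9 = 23
ES_J = max(EF_D=19, EF_F=20, EF_G=29, EF_H=30, EF_I=23) = 30; EF_J = 30+7 = 37
Expected project duration μ = 37 hours. Critical path: A → E → H → J.

Variance along critical path = 9.000 + 1.778 + 4.000 + 7.111 = 21.889; σ = 4.679 hours.
D = μ + z·σ = 37 + 2.326·4.679 = 47.9 hours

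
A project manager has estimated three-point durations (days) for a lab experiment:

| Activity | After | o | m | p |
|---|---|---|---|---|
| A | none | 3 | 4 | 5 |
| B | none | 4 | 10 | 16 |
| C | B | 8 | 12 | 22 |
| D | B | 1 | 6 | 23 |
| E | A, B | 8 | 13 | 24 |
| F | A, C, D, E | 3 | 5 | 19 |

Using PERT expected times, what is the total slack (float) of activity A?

6 days

te_A = (3 + 4·4 + 5)/6 = 24/6 = 4
te_B = (4 + 4·10 + 16)/6 = 60/6 = 10
te_C = (8 + 4·12 + 22)/6 = 78/6 = 13
te_D = (1 + 4·6 + 23)/6 = 48/6 = 8
te_E = (8 + 4·13 + 24)/6 = 84/6 = 14
te_F = (3 + 4·5 + 19)/6 = 42/6 = 7

Forward pass:
ES_A = 0; EF_A = 4
ES_B = 0; EF_B = 10
ES_C = 10; EF_C = 10+13 = 23
ES_D = 10; EF_D = 10+8 = 18
ES_E = max(EF_A=4, EF_B=10) = 10; EF_E = 10+14 = 24
ES_F = max(EF_A=4, EF_C=23, EF_D=18, EF_E=24) = 24; EF_F = 24+7 = 31
Expected project duration μ = 31 days. Critical path: B → E → F.

Backward pass:
LF_F = 31; LS_F = 31−7 = 24
LF_E = LS_F = 24; LS_E = 24−14 = 10
LF_D = LS_F = 24; LS_D = 24−8 = 16
LF_C = LS_F = 24; LS_C = 24−13 = 11
LF_B = min(LS_C=11, LS_D=16, LS_E=10) = 10; LS_B = 10−10 = 0
LF_A = min(LS_E=10, LS_F=24) = 10; LS_A = 10−4 = 6
Slack_A = LS_A − ES_A = 6 − 0 = 6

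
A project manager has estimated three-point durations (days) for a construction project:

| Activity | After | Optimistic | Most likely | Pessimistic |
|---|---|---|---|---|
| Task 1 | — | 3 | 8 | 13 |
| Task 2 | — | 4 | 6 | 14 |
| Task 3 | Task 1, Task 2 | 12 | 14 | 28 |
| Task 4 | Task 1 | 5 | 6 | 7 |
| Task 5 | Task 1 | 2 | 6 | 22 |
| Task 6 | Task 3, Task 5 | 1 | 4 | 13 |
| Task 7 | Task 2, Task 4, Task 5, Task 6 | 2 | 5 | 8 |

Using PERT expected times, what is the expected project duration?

te_Task 1 = (3 + 4·8 + 13)/6 = 48/6 = 8
te_Task 2 = (4 + 4·6 + 14)/6 = 42/6 = 7
te_Task 3 = (12 + 4·14 + 28)/6 = 96/6 = 16
te_Task 4 = (5 + 4·6 + 7)/6 = 36/6 = 6
te_Task 5 = (2 + 4·6 + 22)/6 = 48/6 = 8
te_Task 6 = (1 + 4·4 + 13)/6 = 30/6 = 5
te_Task 7 = (2 + 4·5 + 8)/6 = 30/6 = 5

Forward pass:
ES_Task 1 = 0; EF_Task 1 = 8
ES_Task 2 = 0; EF_Task 2 = 7
ES_Task 3 = max(EF_Task 1=8, EF_Task 2=7) = 8; EF_Task 3 = 8+16 = 24
ES_Task 4 = 8; EF_Task 4 = 8+6 = 14
ES_Task 5 = 8; EF_Task 5 = 8+8 = 16
ES_Task 6 = max(EF_Task 3=24, EF_Task 5=16) = 24; EF_Task 6 = 24+5 = 29
ES_Task 7 = max(EF_Task 2=7, EF_Task 4=14, EF_Task 5=16, EF_Task 6=29) = 29; EF_Task 7 = 29+5 = 34
Expected project duration μ = 34 days. Critical path: Task 1 → Task 3 → Task 6 → Task 7.

34 days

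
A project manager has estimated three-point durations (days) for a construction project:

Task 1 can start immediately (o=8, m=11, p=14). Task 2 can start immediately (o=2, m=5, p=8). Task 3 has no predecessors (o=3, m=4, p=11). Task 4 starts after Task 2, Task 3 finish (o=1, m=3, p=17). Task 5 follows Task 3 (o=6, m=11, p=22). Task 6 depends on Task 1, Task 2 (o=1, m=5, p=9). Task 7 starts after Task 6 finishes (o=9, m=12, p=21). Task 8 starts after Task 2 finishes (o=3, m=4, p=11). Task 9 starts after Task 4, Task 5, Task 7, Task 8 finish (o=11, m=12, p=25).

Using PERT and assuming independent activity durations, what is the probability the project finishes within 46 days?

0.805

te_Task 1 = (8 + 4·11 + 14)/6 = 66/6 = 11; σ²_Task 1 = ((14−8)/6)² = 1.000
te_Task 2 = (2 + 4·5 + 8)/6 = 30/6 = 5; σ²_Task 2 = ((8−2)/6)² = 1.000
te_Task 3 = (3 + 4·4 + 11)/6 = 30/6 = 5; σ²_Task 3 = ((11−3)/6)² = 1.778
te_Task 4 = (1 + 4·3 + 17)/6 = 30/6 = 5; σ²_Task 4 = ((17−1)/6)² = 7.111
te_Task 5 = (6 + 4·11 + 22)/6 = 72/6 = 12; σ²_Task 5 = ((22−6)/6)² = 7.111
te_Task 6 = (1 + 4·5 + 9)/6 = 30/6 = 5; σ²_Task 6 = ((9−1)/6)² = 1.778
te_Task 7 = (9 + 4·12 + 21)/6 = 78/6 = 13; σ²_Task 7 = ((21−9)/6)² = 4.000
te_Task 8 = (3 + 4·4 + 11)/6 = 30/6 = 5; σ²_Task 8 = ((11−3)/6)² = 1.778
te_Task 9 = (11 + 4·12 + 25)/6 = 84/6 = 14; σ²_Task 9 = ((25−11)/6)² = 5.444

Forward pass:
ES_Task 1 = 0; EF_Task 1 = 11
ES_Task 2 = 0; EF_Task 2 = 5
ES_Task 3 = 0; EF_Task 3 = 5
ES_Task 4 = max(EF_Task 2=5, EF_Task 3=5) = 5; EF_Task 4 = 5+5 = 10
ES_Task 5 = 5; EF_Task 5 = 5+12 = 17
ES_Task 6 = max(EF_Task 1=11, EF_Task 2=5) = 11; EF_Task 6 = 11+5 = 16
ES_Task 7 = 16; EF_Task 7 = 16+13 = 29
ES_Task 8 = 5; EF_Task 8 = 5+5 = 10
ES_Task 9 = max(EF_Task 4=10, EF_Task 5=17, EF_Task 7=29, EF_Task 8=10) = 29; EF_Task 9 = 29+14 = 43
Expected project duration μ = 43 days. Critical path: Task 1 → Task 6 → Task 7 → Task 9.

Variance along critical path = 1.000 + 1.778 + 4.000 + 5.444 = 12.222; σ = √12.222 = 3.496 days.
Z = (46 − 43) / 3.496 = 0.858
P(T ≤ 46) = Φ(0.858) ≈ 0.805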